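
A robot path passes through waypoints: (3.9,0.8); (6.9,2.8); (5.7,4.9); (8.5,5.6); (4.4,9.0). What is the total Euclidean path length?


Segment lengths:
  seg1 = sqrt((3.0)^2 + (2.0)^2) = 3.6056
  seg2 = sqrt((-1.2)^2 + (2.1)^2) = 2.4187
  seg3 = sqrt((2.8)^2 + (0.7)^2) = 2.8862
  seg4 = sqrt((-4.1)^2 + (3.4)^2) = 5.3263
Total = 14.2368


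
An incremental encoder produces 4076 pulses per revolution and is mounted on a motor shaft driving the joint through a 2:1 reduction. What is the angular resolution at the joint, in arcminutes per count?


counts per rev = 4076
effective counts at joint = 4076 * 2 = 8152
resolution = 360*60 / 8152
= 2.6497 arcmin/count


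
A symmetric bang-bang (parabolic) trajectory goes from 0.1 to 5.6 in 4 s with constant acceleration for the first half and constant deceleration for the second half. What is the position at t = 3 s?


Symmetric rest-to-rest: each phase covers (pf-p0)/2 in time T/2. 0.5*a*(T/2)^2 = (pf-p0)/2 => a = 4*(pf-p0)/T^2
a = 4*(5.6-0.1)/4^2 = 1.375
t = 3 is in the deceleration phase (t > T/2).
p = pf - 0.5*a*(T-t)^2 = 5.6 - 0.5*1.375*1^2
= 4.9125


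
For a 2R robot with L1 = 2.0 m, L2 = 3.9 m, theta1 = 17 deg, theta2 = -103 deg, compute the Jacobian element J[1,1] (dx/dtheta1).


J[1,1] = -L1*sin(t1) - L2*sin(t1+t2)
= -2.0*sin(17) - 3.9*sin(-86)
= 3.3058


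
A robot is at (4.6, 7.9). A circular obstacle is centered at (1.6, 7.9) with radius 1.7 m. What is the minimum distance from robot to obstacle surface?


center_dist = sqrt((4.6-1.6)^2 + (7.9-7.9)^2)
= sqrt(9.0 + 0.0)
= 3.0
min_dist = center_dist - radius = 3.0 - 1.7 = 1.3 m


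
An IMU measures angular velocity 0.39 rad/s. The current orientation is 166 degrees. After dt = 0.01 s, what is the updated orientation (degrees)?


delta_theta = w * dt = 0.39 * 0.01 = 0.0039 rad
= 0.2235 deg
theta_new = 166 + 0.2235 = 166.2235 deg


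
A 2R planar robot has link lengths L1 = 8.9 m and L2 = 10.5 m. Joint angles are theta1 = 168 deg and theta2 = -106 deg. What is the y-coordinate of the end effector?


Convert angles to radians: theta1 = 2.9322, theta2 = -1.85
y = L1*sin(theta1) + L2*sin(theta1+theta2)
y = 1.8504 + 9.2709
y = 11.1214


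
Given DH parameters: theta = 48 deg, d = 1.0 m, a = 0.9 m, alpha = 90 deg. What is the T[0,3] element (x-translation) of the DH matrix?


T[0,3] = a * cos(theta)
= 0.9 * cos(48 deg)
= 0.9 * 0.6691
= 0.6022


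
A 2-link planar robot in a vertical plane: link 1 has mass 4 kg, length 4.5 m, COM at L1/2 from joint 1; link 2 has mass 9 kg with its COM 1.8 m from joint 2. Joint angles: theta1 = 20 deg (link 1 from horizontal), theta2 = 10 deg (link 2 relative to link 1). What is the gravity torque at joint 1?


Horizontal distance from joint 1 to link-1 COM:
  x_c1 = (L1/2)*cos(t1) = 2.25 * 0.9397 = 2.1143 m
Horizontal distance from joint 1 to link-2 COM:
  x_c2 = L1*cos(t1) + Lc2*cos(t1+t2)
       = 4.5*0.9397 + 1.8*0.866 = 5.7875 m
tau1 = m1*g*x_c1 + m2*g*x_c2
     = 4*9.81*2.1143 + 9*9.81*5.7875
     = 82.9655 + 510.9751
     = 593.9405 Nm


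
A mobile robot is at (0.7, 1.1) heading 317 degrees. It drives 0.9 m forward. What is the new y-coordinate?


y_new = y0 + d*sin(theta)
= 1.1 + 0.9*sin(317)
= 1.1 + -0.6138
= 0.4862


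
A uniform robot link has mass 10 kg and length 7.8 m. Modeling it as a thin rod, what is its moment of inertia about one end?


I = (1/3) * m * L^2
= (1/3) * 10 * 7.8^2
= 0.333333 * 10 * 60.84
= 202.8 kg*m^2


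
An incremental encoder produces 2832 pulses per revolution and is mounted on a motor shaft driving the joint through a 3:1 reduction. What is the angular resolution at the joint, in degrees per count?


counts per rev = 2832
effective counts at joint = 2832 * 3 = 8496
resolution = 360 / 8496
= 0.0424 deg/count


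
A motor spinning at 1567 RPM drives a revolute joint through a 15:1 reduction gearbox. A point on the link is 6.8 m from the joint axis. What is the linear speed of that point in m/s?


omega_motor = 1567 * 2*pi/60 = 164.0959 rad/s
omega_joint = omega_motor / 15 = 10.9397 rad/s
v = omega_joint * r = 10.9397 * 6.8
= 74.3901 m/s


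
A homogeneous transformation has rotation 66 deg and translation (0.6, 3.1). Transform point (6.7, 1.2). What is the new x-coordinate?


x' = cos(theta)*px - sin(theta)*py + tx
= 0.4067*6.7 - 0.9135*1.2 + 0.6
= 2.2289


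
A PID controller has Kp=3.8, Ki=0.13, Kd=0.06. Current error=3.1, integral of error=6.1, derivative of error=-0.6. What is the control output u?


u = Kp*e + Ki*int(e) + Kd*de/dt
= 3.8*3.1 + 0.13*6.1 + 0.06*(-0.6)
= 11.78 + 0.793 + -0.036
= 12.537


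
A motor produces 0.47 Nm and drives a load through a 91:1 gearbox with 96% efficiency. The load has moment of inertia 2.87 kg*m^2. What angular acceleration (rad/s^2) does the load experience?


tau_out = tau_motor * N * eta
= 0.47 * 91 * 0.96 = 41.0592 Nm
alpha = tau_out / I = 41.0592 / 2.87
= 14.3063 rad/s^2


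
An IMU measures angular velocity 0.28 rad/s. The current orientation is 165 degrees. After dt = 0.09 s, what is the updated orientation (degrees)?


delta_theta = w * dt = 0.28 * 0.09 = 0.0252 rad
= 1.4439 deg
theta_new = 165 + 1.4439 = 166.4439 deg


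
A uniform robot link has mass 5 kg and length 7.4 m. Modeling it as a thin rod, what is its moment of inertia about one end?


I = (1/3) * m * L^2
= (1/3) * 5 * 7.4^2
= 0.333333 * 5 * 54.76
= 91.2667 kg*m^2


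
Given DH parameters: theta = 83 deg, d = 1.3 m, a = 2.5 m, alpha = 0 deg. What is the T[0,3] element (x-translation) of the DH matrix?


T[0,3] = a * cos(theta)
= 2.5 * cos(83 deg)
= 2.5 * 0.1219
= 0.3047


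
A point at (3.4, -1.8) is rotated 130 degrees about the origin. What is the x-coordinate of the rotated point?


x' = x*cos(theta) - y*sin(theta)
cos(130 deg) = -0.6428, sin(130 deg) = 0.766
x' = 3.4 * -0.6428 - -1.8 * 0.766
= -2.1855 - -1.3789
= -0.8066


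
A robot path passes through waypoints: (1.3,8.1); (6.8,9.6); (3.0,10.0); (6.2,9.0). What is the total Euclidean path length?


Segment lengths:
  seg1 = sqrt((5.5)^2 + (1.5)^2) = 5.7009
  seg2 = sqrt((-3.8)^2 + (0.4)^2) = 3.821
  seg3 = sqrt((3.2)^2 + (-1.0)^2) = 3.3526
Total = 12.8745


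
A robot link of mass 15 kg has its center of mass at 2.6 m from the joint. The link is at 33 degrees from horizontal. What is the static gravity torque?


tau = m*g*L*cos(angle)
= 15 * 9.81 * 2.6 * cos(33 deg)
= 15 * 9.81 * 2.6 * 0.8387
= 320.867 Nm


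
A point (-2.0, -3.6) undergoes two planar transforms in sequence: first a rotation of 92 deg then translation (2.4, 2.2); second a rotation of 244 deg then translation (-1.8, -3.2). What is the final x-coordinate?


After transform 1:
x1 = cos(92)*-2.0 - sin(92)*-3.6 + 2.4 = 6.0676
y1 = sin(92)*-2.0 + cos(92)*-3.6 + 2.2 = 0.3269
After transform 2:
x2 = cos(244)*6.0676 - sin(244)*0.3269 + -1.8
= -4.1661


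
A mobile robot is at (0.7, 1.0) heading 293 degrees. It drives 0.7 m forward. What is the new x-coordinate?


x_new = x0 + d*cos(theta)
= 0.7 + 0.7*cos(293)
= 0.7 + 0.2735
= 0.9735


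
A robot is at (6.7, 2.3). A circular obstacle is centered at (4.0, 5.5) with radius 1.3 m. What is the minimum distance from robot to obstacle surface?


center_dist = sqrt((6.7-4.0)^2 + (2.3-5.5)^2)
= sqrt(7.29 + 10.24)
= 4.1869
min_dist = center_dist - radius = 4.1869 - 1.3 = 2.8869 m


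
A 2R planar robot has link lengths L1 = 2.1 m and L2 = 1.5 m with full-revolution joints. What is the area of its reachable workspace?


r_max = L1 + L2 = 3.6 m
r_min = |L1 - L2| = 0.6 m
Area = pi*(r_max^2 - r_min^2)
= pi*(12.96 - 0.36)
= pi * 12.6
= 39.5841 m^2


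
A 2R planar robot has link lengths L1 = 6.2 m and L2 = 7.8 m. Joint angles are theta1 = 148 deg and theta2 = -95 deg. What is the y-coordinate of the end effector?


Convert angles to radians: theta1 = 2.5831, theta2 = -1.6581
y = L1*sin(theta1) + L2*sin(theta1+theta2)
y = 3.2855 + 6.2294
y = 9.5149


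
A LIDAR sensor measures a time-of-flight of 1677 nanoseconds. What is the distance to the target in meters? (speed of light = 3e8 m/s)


tof = 1677 ns = 1.677e-06 s
dist = c * tof / 2
= 3e8 * 1.677e-06 / 2
= 251.55 m


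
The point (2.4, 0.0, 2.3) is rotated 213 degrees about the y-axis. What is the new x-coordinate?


Rotation about y-axis: x' = x*cos(theta) + z*sin(theta)
= 2.4 * -0.8387 + 2.3 * -0.5446
= -3.2655


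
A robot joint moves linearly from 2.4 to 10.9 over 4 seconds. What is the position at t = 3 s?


s = t/T = 3/4 = 0.75
p(t) = p0 + (pf-p0)*s
= 2.4 + (10.9 - 2.4) * 0.75
= 8.775


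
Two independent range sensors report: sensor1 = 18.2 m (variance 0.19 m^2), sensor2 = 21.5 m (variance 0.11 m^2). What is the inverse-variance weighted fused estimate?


w1 = (1/var1) / (1/var1 + 1/var2)
   = 5.2632 / (5.2632 + 9.0909) = 0.3667
w2 = 1 - w1 = 0.6333
fused = w1*s1 + w2*s2 = 6.6733 + 13.6167
= 20.29 m


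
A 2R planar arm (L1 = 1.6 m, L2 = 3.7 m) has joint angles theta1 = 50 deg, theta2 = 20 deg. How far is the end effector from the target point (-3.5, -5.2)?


End effector via forward kinematics:
x = L1*cos(t1) + L2*cos(t1+t2) = 2.2939
y = L1*sin(t1) + L2*sin(t1+t2) = 4.7025
Distance to target:
d = sqrt((-3.5 - 2.2939)^2 + (-5.2 - 4.7025)^2)
= sqrt(33.5697 + 98.0602)
= 11.473 m


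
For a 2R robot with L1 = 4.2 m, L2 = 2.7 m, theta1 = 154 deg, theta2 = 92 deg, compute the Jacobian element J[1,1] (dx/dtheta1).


J[1,1] = -L1*sin(t1) - L2*sin(t1+t2)
= -4.2*sin(154) - 2.7*sin(246)
= 0.6254


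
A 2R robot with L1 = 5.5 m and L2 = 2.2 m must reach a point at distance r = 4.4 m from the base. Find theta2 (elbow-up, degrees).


cos(theta2) = (r^2 - L1^2 - L2^2) / (2*L1*L2)
cos(theta2) = (19.36 - 30.25 - 4.84) / 24.2
cos(theta2) = -0.65
theta2 = 130.5416 degrees


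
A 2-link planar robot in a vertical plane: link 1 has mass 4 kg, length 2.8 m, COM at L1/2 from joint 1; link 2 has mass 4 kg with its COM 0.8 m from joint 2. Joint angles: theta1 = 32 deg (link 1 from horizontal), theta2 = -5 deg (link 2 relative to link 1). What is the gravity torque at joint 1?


Horizontal distance from joint 1 to link-1 COM:
  x_c1 = (L1/2)*cos(t1) = 1.4 * 0.848 = 1.1873 m
Horizontal distance from joint 1 to link-2 COM:
  x_c2 = L1*cos(t1) + Lc2*cos(t1+t2)
       = 2.8*0.848 + 0.8*0.891 = 3.0873 m
tau1 = m1*g*x_c1 + m2*g*x_c2
     = 4*9.81*1.1873 + 4*9.81*3.0873
     = 46.5884 + 121.1472
     = 167.7356 Nm


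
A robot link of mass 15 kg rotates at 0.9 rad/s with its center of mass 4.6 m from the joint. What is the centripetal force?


F = m * omega^2 * r
= 15 * 0.9^2 * 4.6
= 15 * 0.81 * 4.6
= 55.89 N


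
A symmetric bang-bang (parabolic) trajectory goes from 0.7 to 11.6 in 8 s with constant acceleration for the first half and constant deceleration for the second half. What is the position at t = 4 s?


Symmetric rest-to-rest: each phase covers (pf-p0)/2 in time T/2. 0.5*a*(T/2)^2 = (pf-p0)/2 => a = 4*(pf-p0)/T^2
a = 4*(11.6-0.7)/8^2 = 0.6813
t = 4 is in the acceleration phase (t <= T/2).
p = p0 + 0.5*a*t^2 = 0.7 + 0.5*0.6813*4^2
= 6.15


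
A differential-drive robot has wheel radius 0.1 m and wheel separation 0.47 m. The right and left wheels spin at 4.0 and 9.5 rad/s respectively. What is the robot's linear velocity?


vR = r*wR = 0.1*4.0 = 0.4 m/s
vL = r*wL = 0.1*9.5 = 0.95 m/s
v = (vR+vL)/2 = 0.675 m/s
omega = (vR-vL)/L = -1.1702 rad/s
linear velocity = 0.675 m/s


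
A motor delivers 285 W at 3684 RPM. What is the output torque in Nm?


omega = 3684 * 2*pi/60 = 385.7876 rad/s
tau = P / omega = 285 / 385.7876
= 0.7387 Nm


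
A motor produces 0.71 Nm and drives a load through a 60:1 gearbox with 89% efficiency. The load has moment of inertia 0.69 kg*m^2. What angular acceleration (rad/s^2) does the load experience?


tau_out = tau_motor * N * eta
= 0.71 * 60 * 0.89 = 37.914 Nm
alpha = tau_out / I = 37.914 / 0.69
= 54.9478 rad/s^2


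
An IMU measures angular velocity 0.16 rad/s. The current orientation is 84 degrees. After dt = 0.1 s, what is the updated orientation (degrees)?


delta_theta = w * dt = 0.16 * 0.1 = 0.016 rad
= 0.9167 deg
theta_new = 84 + 0.9167 = 84.9167 deg


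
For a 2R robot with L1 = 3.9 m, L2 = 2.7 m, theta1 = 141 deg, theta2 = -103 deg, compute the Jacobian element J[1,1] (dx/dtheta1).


J[1,1] = -L1*sin(t1) - L2*sin(t1+t2)
= -3.9*sin(141) - 2.7*sin(38)
= -4.1166


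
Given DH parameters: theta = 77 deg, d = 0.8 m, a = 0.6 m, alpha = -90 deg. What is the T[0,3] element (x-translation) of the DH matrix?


T[0,3] = a * cos(theta)
= 0.6 * cos(77 deg)
= 0.6 * 0.225
= 0.135


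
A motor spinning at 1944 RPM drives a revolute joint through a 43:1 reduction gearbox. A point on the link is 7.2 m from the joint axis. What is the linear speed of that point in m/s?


omega_motor = 1944 * 2*pi/60 = 203.5752 rad/s
omega_joint = omega_motor / 43 = 4.7343 rad/s
v = omega_joint * r = 4.7343 * 7.2
= 34.087 m/s


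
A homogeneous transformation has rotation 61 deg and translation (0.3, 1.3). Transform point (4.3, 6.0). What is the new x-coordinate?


x' = cos(theta)*px - sin(theta)*py + tx
= 0.4848*4.3 - 0.8746*6.0 + 0.3
= -2.863


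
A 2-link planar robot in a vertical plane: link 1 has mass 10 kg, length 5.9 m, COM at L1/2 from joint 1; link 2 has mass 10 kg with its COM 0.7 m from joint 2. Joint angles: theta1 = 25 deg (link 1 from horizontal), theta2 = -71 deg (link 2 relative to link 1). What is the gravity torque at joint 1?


Horizontal distance from joint 1 to link-1 COM:
  x_c1 = (L1/2)*cos(t1) = 2.95 * 0.9063 = 2.6736 m
Horizontal distance from joint 1 to link-2 COM:
  x_c2 = L1*cos(t1) + Lc2*cos(t1+t2)
       = 5.9*0.9063 + 0.7*0.6947 = 5.8335 m
tau1 = m1*g*x_c1 + m2*g*x_c2
     = 10*9.81*2.6736 + 10*9.81*5.8335
     = 262.2809 + 572.2641
     = 834.545 Nm


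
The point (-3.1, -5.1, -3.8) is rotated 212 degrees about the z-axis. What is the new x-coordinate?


Rotation about z-axis: x' = x*cos(theta) - y*sin(theta)
= -3.1 * -0.848 - -5.1 * -0.5299
= -0.0736


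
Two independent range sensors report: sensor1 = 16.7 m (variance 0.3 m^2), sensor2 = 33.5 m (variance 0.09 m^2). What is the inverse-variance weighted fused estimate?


w1 = (1/var1) / (1/var1 + 1/var2)
   = 3.3333 / (3.3333 + 11.1111) = 0.2308
w2 = 1 - w1 = 0.7692
fused = w1*s1 + w2*s2 = 3.8538 + 25.7692
= 29.6231 m


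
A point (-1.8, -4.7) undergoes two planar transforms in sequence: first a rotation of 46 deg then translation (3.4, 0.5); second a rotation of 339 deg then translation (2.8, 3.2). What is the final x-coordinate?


After transform 1:
x1 = cos(46)*-1.8 - sin(46)*-4.7 + 3.4 = 5.5305
y1 = sin(46)*-1.8 + cos(46)*-4.7 + 0.5 = -4.0597
After transform 2:
x2 = cos(339)*5.5305 - sin(339)*-4.0597 + 2.8
= 6.5083


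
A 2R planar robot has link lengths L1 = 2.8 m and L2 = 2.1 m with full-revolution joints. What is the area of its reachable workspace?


r_max = L1 + L2 = 4.9 m
r_min = |L1 - L2| = 0.7 m
Area = pi*(r_max^2 - r_min^2)
= pi*(24.01 - 0.49)
= pi * 23.52
= 73.8903 m^2


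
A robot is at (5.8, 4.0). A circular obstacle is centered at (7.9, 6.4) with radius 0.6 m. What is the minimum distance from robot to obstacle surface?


center_dist = sqrt((5.8-7.9)^2 + (4.0-6.4)^2)
= sqrt(4.41 + 5.76)
= 3.189
min_dist = center_dist - radius = 3.189 - 0.6 = 2.589 m


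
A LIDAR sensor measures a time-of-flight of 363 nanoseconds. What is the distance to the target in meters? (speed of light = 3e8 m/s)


tof = 363 ns = 3.63e-07 s
dist = c * tof / 2
= 3e8 * 3.63e-07 / 2
= 54.45 m


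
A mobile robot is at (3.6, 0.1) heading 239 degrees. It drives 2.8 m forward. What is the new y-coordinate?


y_new = y0 + d*sin(theta)
= 0.1 + 2.8*sin(239)
= 0.1 + -2.4001
= -2.3001


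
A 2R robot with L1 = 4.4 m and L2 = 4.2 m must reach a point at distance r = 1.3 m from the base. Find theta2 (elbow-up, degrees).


cos(theta2) = (r^2 - L1^2 - L2^2) / (2*L1*L2)
cos(theta2) = (1.69 - 19.36 - 17.64) / 36.96
cos(theta2) = -0.955357
theta2 = 162.8153 degrees


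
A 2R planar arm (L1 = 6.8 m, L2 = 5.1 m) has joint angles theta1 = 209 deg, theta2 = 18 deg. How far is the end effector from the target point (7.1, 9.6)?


End effector via forward kinematics:
x = L1*cos(t1) + L2*cos(t1+t2) = -9.4256
y = L1*sin(t1) + L2*sin(t1+t2) = -7.0266
Distance to target:
d = sqrt((7.1 - -9.4256)^2 + (9.6 - -7.0266)^2)
= sqrt(273.0956 + 276.4441)
= 23.4423 m


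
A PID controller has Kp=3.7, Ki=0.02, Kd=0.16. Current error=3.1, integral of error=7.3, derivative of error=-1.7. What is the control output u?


u = Kp*e + Ki*int(e) + Kd*de/dt
= 3.7*3.1 + 0.02*7.3 + 0.16*(-1.7)
= 11.47 + 0.146 + -0.272
= 11.344


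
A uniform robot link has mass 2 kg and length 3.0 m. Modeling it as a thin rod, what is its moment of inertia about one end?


I = (1/3) * m * L^2
= (1/3) * 2 * 3.0^2
= 0.333333 * 2 * 9.0
= 6.0 kg*m^2


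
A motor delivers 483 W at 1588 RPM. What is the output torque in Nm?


omega = 1588 * 2*pi/60 = 166.295 rad/s
tau = P / omega = 483 / 166.295
= 2.9045 Nm


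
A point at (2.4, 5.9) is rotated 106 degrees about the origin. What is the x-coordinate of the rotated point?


x' = x*cos(theta) - y*sin(theta)
cos(106 deg) = -0.2756, sin(106 deg) = 0.9613
x' = 2.4 * -0.2756 - 5.9 * 0.9613
= -0.6615 - 5.6714
= -6.333


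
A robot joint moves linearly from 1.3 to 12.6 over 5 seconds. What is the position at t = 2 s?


s = t/T = 2/5 = 0.4
p(t) = p0 + (pf-p0)*s
= 1.3 + (12.6 - 1.3) * 0.4
= 5.82


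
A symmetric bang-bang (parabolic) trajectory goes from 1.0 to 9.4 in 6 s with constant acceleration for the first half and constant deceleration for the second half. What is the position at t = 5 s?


Symmetric rest-to-rest: each phase covers (pf-p0)/2 in time T/2. 0.5*a*(T/2)^2 = (pf-p0)/2 => a = 4*(pf-p0)/T^2
a = 4*(9.4-1.0)/6^2 = 0.9333
t = 5 is in the deceleration phase (t > T/2).
p = pf - 0.5*a*(T-t)^2 = 9.4 - 0.5*0.9333*1^2
= 8.9333


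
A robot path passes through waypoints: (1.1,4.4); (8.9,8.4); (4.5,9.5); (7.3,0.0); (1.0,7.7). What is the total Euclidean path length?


Segment lengths:
  seg1 = sqrt((7.8)^2 + (4.0)^2) = 8.7658
  seg2 = sqrt((-4.4)^2 + (1.1)^2) = 4.5354
  seg3 = sqrt((2.8)^2 + (-9.5)^2) = 9.904
  seg4 = sqrt((-6.3)^2 + (7.7)^2) = 9.9489
Total = 33.1542


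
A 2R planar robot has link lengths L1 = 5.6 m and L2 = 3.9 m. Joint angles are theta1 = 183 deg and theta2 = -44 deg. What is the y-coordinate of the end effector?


Convert angles to radians: theta1 = 3.194, theta2 = -0.7679
y = L1*sin(theta1) + L2*sin(theta1+theta2)
y = -0.2931 + 2.5586
y = 2.2655


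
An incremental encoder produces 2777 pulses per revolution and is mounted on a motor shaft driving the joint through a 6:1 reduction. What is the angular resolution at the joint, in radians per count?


counts per rev = 2777
effective counts at joint = 2777 * 6 = 16662
resolution = 2*pi / 16662
= 3.7710e-04 rad/count


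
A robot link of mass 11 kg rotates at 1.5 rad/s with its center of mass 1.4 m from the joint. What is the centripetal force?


F = m * omega^2 * r
= 11 * 1.5^2 * 1.4
= 11 * 2.25 * 1.4
= 34.65 N


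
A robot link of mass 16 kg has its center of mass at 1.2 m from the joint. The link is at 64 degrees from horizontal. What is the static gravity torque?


tau = m*g*L*cos(angle)
= 16 * 9.81 * 1.2 * cos(64 deg)
= 16 * 9.81 * 1.2 * 0.4384
= 82.5681 Nm


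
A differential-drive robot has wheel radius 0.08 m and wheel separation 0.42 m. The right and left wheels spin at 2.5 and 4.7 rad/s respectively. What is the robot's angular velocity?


vR = r*wR = 0.08*2.5 = 0.2 m/s
vL = r*wL = 0.08*4.7 = 0.376 m/s
v = (vR+vL)/2 = 0.288 m/s
omega = (vR-vL)/L = -0.419 rad/s
angular velocity = -0.419 rad/s


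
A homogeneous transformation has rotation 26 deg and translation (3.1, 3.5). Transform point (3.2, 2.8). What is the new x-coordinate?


x' = cos(theta)*px - sin(theta)*py + tx
= 0.8988*3.2 - 0.4384*2.8 + 3.1
= 4.7487


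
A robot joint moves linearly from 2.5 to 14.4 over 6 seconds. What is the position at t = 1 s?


s = t/T = 1/6 = 0.1667
p(t) = p0 + (pf-p0)*s
= 2.5 + (14.4 - 2.5) * 0.1667
= 4.4833


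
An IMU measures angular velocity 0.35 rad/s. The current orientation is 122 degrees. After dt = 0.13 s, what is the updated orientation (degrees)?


delta_theta = w * dt = 0.35 * 0.13 = 0.0455 rad
= 2.607 deg
theta_new = 122 + 2.607 = 124.607 deg


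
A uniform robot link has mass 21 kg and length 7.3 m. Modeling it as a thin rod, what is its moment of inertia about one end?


I = (1/3) * m * L^2
= (1/3) * 21 * 7.3^2
= 0.333333 * 21 * 53.29
= 373.03 kg*m^2


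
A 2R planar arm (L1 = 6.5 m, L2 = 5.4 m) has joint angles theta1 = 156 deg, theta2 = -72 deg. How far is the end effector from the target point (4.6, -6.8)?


End effector via forward kinematics:
x = L1*cos(t1) + L2*cos(t1+t2) = -5.3736
y = L1*sin(t1) + L2*sin(t1+t2) = 8.0142
Distance to target:
d = sqrt((4.6 - -5.3736)^2 + (-6.8 - 8.0142)^2)
= sqrt(99.4725 + 219.4607)
= 17.8587 m


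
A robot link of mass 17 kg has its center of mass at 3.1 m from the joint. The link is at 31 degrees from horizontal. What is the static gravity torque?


tau = m*g*L*cos(angle)
= 17 * 9.81 * 3.1 * cos(31 deg)
= 17 * 9.81 * 3.1 * 0.8572
= 443.1444 Nm


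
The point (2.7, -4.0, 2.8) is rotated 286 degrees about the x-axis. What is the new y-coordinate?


Rotation about x-axis: y' = y*cos(theta) - z*sin(theta)
= -4.0 * 0.2756 - 2.8 * -0.9613
= 1.589


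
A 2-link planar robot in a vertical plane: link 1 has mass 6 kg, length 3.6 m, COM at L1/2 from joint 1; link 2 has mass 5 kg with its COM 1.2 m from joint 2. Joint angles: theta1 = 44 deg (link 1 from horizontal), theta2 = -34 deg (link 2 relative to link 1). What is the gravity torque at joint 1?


Horizontal distance from joint 1 to link-1 COM:
  x_c1 = (L1/2)*cos(t1) = 1.8 * 0.7193 = 1.2948 m
Horizontal distance from joint 1 to link-2 COM:
  x_c2 = L1*cos(t1) + Lc2*cos(t1+t2)
       = 3.6*0.7193 + 1.2*0.9848 = 3.7714 m
tau1 = m1*g*x_c1 + m2*g*x_c2
     = 6*9.81*1.2948 + 5*9.81*3.7714
     = 76.2126 + 184.9868
     = 261.1994 Nm


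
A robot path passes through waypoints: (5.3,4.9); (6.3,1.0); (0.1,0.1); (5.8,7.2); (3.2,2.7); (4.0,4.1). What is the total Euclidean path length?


Segment lengths:
  seg1 = sqrt((1.0)^2 + (-3.9)^2) = 4.0262
  seg2 = sqrt((-6.2)^2 + (-0.9)^2) = 6.265
  seg3 = sqrt((5.7)^2 + (7.1)^2) = 9.1049
  seg4 = sqrt((-2.6)^2 + (-4.5)^2) = 5.1971
  seg5 = sqrt((0.8)^2 + (1.4)^2) = 1.6125
Total = 26.2057


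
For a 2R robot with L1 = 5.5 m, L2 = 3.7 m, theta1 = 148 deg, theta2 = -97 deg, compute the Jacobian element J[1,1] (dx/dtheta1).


J[1,1] = -L1*sin(t1) - L2*sin(t1+t2)
= -5.5*sin(148) - 3.7*sin(51)
= -5.79


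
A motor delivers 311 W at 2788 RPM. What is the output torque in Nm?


omega = 2788 * 2*pi/60 = 291.9587 rad/s
tau = P / omega = 311 / 291.9587
= 1.0652 Nm


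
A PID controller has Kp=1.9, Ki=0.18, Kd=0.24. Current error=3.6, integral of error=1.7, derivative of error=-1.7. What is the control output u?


u = Kp*e + Ki*int(e) + Kd*de/dt
= 1.9*3.6 + 0.18*1.7 + 0.24*(-1.7)
= 6.84 + 0.306 + -0.408
= 6.738


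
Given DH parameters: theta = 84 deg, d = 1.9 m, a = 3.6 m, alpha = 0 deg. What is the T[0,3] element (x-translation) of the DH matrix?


T[0,3] = a * cos(theta)
= 3.6 * cos(84 deg)
= 3.6 * 0.1045
= 0.3763


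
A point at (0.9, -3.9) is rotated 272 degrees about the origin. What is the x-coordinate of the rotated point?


x' = x*cos(theta) - y*sin(theta)
cos(272 deg) = 0.0349, sin(272 deg) = -0.9994
x' = 0.9 * 0.0349 - -3.9 * -0.9994
= 0.0314 - 3.8976
= -3.8662


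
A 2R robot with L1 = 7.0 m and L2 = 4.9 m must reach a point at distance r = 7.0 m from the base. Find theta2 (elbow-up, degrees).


cos(theta2) = (r^2 - L1^2 - L2^2) / (2*L1*L2)
cos(theta2) = (49.0 - 49.0 - 24.01) / 68.6
cos(theta2) = -0.35
theta2 = 110.4873 degrees


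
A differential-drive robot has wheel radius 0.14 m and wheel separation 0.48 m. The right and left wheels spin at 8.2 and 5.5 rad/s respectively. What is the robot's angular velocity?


vR = r*wR = 0.14*8.2 = 1.148 m/s
vL = r*wL = 0.14*5.5 = 0.77 m/s
v = (vR+vL)/2 = 0.959 m/s
omega = (vR-vL)/L = 0.7875 rad/s
angular velocity = 0.7875 rad/s


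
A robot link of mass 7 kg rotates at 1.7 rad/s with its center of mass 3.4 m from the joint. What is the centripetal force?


F = m * omega^2 * r
= 7 * 1.7^2 * 3.4
= 7 * 2.89 * 3.4
= 68.782 N


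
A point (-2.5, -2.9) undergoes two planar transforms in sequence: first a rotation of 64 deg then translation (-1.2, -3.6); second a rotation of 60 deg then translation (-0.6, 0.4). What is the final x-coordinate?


After transform 1:
x1 = cos(64)*-2.5 - sin(64)*-2.9 + -1.2 = 0.3106
y1 = sin(64)*-2.5 + cos(64)*-2.9 + -3.6 = -7.1183
After transform 2:
x2 = cos(60)*0.3106 - sin(60)*-7.1183 + -0.6
= 5.7199


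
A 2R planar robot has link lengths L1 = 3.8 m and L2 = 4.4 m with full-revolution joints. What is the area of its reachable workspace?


r_max = L1 + L2 = 8.2 m
r_min = |L1 - L2| = 0.6 m
Area = pi*(r_max^2 - r_min^2)
= pi*(67.24 - 0.36)
= pi * 66.88
= 210.1097 m^2


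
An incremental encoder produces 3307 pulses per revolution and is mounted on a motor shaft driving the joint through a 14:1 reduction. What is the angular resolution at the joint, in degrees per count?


counts per rev = 3307
effective counts at joint = 3307 * 14 = 46298
resolution = 360 / 46298
= 0.0078 deg/count


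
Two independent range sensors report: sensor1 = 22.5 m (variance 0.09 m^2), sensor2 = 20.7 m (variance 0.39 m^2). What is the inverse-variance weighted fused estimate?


w1 = (1/var1) / (1/var1 + 1/var2)
   = 11.1111 / (11.1111 + 2.5641) = 0.8125
w2 = 1 - w1 = 0.1875
fused = w1*s1 + w2*s2 = 18.2812 + 3.8812
= 22.1625 m


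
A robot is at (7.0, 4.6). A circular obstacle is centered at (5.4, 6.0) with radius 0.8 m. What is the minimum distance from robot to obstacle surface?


center_dist = sqrt((7.0-5.4)^2 + (4.6-6.0)^2)
= sqrt(2.56 + 1.96)
= 2.126
min_dist = center_dist - radius = 2.126 - 0.8 = 1.326 m


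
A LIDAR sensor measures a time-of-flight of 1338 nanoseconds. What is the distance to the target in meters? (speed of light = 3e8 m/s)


tof = 1338 ns = 1.338e-06 s
dist = c * tof / 2
= 3e8 * 1.338e-06 / 2
= 200.7 m


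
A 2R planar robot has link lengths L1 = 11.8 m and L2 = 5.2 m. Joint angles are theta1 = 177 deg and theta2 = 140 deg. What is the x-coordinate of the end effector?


Convert angles to radians: theta1 = 3.0892, theta2 = 2.4435
x = L1*cos(theta1) + L2*cos(theta1+theta2)
x = -11.7838 + 3.803
x = -7.9808


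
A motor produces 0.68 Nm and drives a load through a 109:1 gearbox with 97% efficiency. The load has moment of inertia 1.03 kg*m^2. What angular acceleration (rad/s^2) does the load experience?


tau_out = tau_motor * N * eta
= 0.68 * 109 * 0.97 = 71.8964 Nm
alpha = tau_out / I = 71.8964 / 1.03
= 69.8023 rad/s^2


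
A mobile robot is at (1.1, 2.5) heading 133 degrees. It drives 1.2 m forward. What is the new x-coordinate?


x_new = x0 + d*cos(theta)
= 1.1 + 1.2*cos(133)
= 1.1 + -0.8184
= 0.2816


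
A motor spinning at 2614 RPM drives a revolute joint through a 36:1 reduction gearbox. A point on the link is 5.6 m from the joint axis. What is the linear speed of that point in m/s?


omega_motor = 2614 * 2*pi/60 = 273.7374 rad/s
omega_joint = omega_motor / 36 = 7.6038 rad/s
v = omega_joint * r = 7.6038 * 5.6
= 42.5814 m/s


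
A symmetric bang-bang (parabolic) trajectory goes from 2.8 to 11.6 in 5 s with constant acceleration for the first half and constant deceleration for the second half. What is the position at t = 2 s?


Symmetric rest-to-rest: each phase covers (pf-p0)/2 in time T/2. 0.5*a*(T/2)^2 = (pf-p0)/2 => a = 4*(pf-p0)/T^2
a = 4*(11.6-2.8)/5^2 = 1.408
t = 2 is in the acceleration phase (t <= T/2).
p = p0 + 0.5*a*t^2 = 2.8 + 0.5*1.408*2^2
= 5.616


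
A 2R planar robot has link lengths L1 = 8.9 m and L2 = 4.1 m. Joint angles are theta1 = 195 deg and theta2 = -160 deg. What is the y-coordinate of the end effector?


Convert angles to radians: theta1 = 3.4034, theta2 = -2.7925
y = L1*sin(theta1) + L2*sin(theta1+theta2)
y = -2.3035 + 2.3517
y = 0.0482


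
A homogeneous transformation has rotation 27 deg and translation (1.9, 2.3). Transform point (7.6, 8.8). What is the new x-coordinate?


x' = cos(theta)*px - sin(theta)*py + tx
= 0.891*7.6 - 0.454*8.8 + 1.9
= 4.6765


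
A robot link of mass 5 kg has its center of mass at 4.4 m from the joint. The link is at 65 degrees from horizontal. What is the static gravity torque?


tau = m*g*L*cos(angle)
= 5 * 9.81 * 4.4 * cos(65 deg)
= 5 * 9.81 * 4.4 * 0.4226
= 91.2095 Nm


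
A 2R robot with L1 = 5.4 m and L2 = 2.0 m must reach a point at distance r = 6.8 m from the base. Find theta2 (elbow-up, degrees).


cos(theta2) = (r^2 - L1^2 - L2^2) / (2*L1*L2)
cos(theta2) = (46.24 - 29.16 - 4.0) / 21.6
cos(theta2) = 0.605556
theta2 = 52.7312 degrees


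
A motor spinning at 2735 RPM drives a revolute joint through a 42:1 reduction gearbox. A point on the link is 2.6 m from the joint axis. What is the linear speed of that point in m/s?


omega_motor = 2735 * 2*pi/60 = 286.4085 rad/s
omega_joint = omega_motor / 42 = 6.8193 rad/s
v = omega_joint * r = 6.8193 * 2.6
= 17.7301 m/s


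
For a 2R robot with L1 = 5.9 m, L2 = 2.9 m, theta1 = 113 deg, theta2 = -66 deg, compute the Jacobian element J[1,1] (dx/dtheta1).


J[1,1] = -L1*sin(t1) - L2*sin(t1+t2)
= -5.9*sin(113) - 2.9*sin(47)
= -7.5519


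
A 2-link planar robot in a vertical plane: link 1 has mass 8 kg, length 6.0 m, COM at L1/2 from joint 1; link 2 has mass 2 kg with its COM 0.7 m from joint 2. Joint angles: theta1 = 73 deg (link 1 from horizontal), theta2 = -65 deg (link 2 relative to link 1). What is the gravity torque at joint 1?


Horizontal distance from joint 1 to link-1 COM:
  x_c1 = (L1/2)*cos(t1) = 3.0 * 0.2924 = 0.8771 m
Horizontal distance from joint 1 to link-2 COM:
  x_c2 = L1*cos(t1) + Lc2*cos(t1+t2)
       = 6.0*0.2924 + 0.7*0.9903 = 2.4474 m
tau1 = m1*g*x_c1 + m2*g*x_c2
     = 8*9.81*0.8771 + 2*9.81*2.4474
     = 68.836 + 48.0183
     = 116.8543 Nm


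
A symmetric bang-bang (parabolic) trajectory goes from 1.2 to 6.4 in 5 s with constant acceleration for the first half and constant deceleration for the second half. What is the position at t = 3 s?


Symmetric rest-to-rest: each phase covers (pf-p0)/2 in time T/2. 0.5*a*(T/2)^2 = (pf-p0)/2 => a = 4*(pf-p0)/T^2
a = 4*(6.4-1.2)/5^2 = 0.832
t = 3 is in the deceleration phase (t > T/2).
p = pf - 0.5*a*(T-t)^2 = 6.4 - 0.5*0.832*2^2
= 4.736


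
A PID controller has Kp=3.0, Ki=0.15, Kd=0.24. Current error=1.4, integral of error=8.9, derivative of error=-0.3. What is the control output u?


u = Kp*e + Ki*int(e) + Kd*de/dt
= 3.0*1.4 + 0.15*8.9 + 0.24*(-0.3)
= 4.2 + 1.335 + -0.072
= 5.463


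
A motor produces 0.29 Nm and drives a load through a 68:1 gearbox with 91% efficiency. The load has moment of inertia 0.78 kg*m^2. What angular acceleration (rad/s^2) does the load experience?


tau_out = tau_motor * N * eta
= 0.29 * 68 * 0.91 = 17.9452 Nm
alpha = tau_out / I = 17.9452 / 0.78
= 23.0067 rad/s^2


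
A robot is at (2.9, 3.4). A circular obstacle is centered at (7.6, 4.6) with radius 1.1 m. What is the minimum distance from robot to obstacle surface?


center_dist = sqrt((2.9-7.6)^2 + (3.4-4.6)^2)
= sqrt(22.09 + 1.44)
= 4.8508
min_dist = center_dist - radius = 4.8508 - 1.1 = 3.7508 m


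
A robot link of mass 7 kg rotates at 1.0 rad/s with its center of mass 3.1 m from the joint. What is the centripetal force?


F = m * omega^2 * r
= 7 * 1.0^2 * 3.1
= 7 * 1.0 * 3.1
= 21.7 N


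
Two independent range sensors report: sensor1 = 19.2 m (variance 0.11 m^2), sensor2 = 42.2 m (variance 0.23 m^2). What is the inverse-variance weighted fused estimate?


w1 = (1/var1) / (1/var1 + 1/var2)
   = 9.0909 / (9.0909 + 4.3478) = 0.6765
w2 = 1 - w1 = 0.3235
fused = w1*s1 + w2*s2 = 12.9882 + 13.6529
= 26.6412 m


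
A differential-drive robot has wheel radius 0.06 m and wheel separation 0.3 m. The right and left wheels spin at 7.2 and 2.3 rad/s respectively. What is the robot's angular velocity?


vR = r*wR = 0.06*7.2 = 0.432 m/s
vL = r*wL = 0.06*2.3 = 0.138 m/s
v = (vR+vL)/2 = 0.285 m/s
omega = (vR-vL)/L = 0.98 rad/s
angular velocity = 0.98 rad/s


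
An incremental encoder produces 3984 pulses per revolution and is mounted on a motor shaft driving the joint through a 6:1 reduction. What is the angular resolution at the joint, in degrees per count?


counts per rev = 3984
effective counts at joint = 3984 * 6 = 23904
resolution = 360 / 23904
= 0.0151 deg/count


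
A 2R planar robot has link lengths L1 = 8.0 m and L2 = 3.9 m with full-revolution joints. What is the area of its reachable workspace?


r_max = L1 + L2 = 11.9 m
r_min = |L1 - L2| = 4.1 m
Area = pi*(r_max^2 - r_min^2)
= pi*(141.61 - 16.81)
= pi * 124.8
= 392.0708 m^2


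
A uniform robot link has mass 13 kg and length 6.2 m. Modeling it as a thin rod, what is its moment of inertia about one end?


I = (1/3) * m * L^2
= (1/3) * 13 * 6.2^2
= 0.333333 * 13 * 38.44
= 166.5733 kg*m^2


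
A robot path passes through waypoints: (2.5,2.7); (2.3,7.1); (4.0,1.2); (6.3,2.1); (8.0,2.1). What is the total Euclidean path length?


Segment lengths:
  seg1 = sqrt((-0.2)^2 + (4.4)^2) = 4.4045
  seg2 = sqrt((1.7)^2 + (-5.9)^2) = 6.14
  seg3 = sqrt((2.3)^2 + (0.9)^2) = 2.4698
  seg4 = sqrt((1.7)^2 + (0.0)^2) = 1.7
Total = 14.7144


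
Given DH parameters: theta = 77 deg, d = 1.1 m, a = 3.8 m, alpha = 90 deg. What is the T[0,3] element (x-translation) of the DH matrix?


T[0,3] = a * cos(theta)
= 3.8 * cos(77 deg)
= 3.8 * 0.225
= 0.8548


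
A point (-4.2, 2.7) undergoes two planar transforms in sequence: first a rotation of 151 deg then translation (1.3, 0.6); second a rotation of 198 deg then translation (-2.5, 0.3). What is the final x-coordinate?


After transform 1:
x1 = cos(151)*-4.2 - sin(151)*2.7 + 1.3 = 3.6644
y1 = sin(151)*-4.2 + cos(151)*2.7 + 0.6 = -3.7977
After transform 2:
x2 = cos(198)*3.6644 - sin(198)*-3.7977 + -2.5
= -7.1586


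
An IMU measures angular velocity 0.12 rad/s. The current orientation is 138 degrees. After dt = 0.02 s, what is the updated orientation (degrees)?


delta_theta = w * dt = 0.12 * 0.02 = 0.0024 rad
= 0.1375 deg
theta_new = 138 + 0.1375 = 138.1375 deg


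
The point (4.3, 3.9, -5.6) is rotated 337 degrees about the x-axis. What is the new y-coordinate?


Rotation about x-axis: y' = y*cos(theta) - z*sin(theta)
= 3.9 * 0.9205 - -5.6 * -0.3907
= 1.4019


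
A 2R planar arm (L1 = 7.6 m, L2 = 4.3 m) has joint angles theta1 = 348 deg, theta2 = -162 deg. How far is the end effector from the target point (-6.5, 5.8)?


End effector via forward kinematics:
x = L1*cos(t1) + L2*cos(t1+t2) = 3.1575
y = L1*sin(t1) + L2*sin(t1+t2) = -2.0296
Distance to target:
d = sqrt((-6.5 - 3.1575)^2 + (5.8 - -2.0296)^2)
= sqrt(93.2669 + 61.3027)
= 12.4326 m


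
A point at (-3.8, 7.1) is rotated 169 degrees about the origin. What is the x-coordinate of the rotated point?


x' = x*cos(theta) - y*sin(theta)
cos(169 deg) = -0.9816, sin(169 deg) = 0.1908
x' = -3.8 * -0.9816 - 7.1 * 0.1908
= 3.7302 - 1.3547
= 2.3754


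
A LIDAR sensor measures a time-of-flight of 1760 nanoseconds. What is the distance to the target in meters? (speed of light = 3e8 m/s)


tof = 1760 ns = 1.76e-06 s
dist = c * tof / 2
= 3e8 * 1.76e-06 / 2
= 264.0 m


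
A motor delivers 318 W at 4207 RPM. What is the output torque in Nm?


omega = 4207 * 2*pi/60 = 440.556 rad/s
tau = P / omega = 318 / 440.556
= 0.7218 Nm


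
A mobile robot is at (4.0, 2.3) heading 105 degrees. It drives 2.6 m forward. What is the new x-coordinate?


x_new = x0 + d*cos(theta)
= 4.0 + 2.6*cos(105)
= 4.0 + -0.6729
= 3.3271


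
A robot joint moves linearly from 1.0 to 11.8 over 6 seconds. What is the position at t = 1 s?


s = t/T = 1/6 = 0.1667
p(t) = p0 + (pf-p0)*s
= 1.0 + (11.8 - 1.0) * 0.1667
= 2.8


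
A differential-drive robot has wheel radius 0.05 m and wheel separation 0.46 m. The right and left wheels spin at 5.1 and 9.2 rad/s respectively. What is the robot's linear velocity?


vR = r*wR = 0.05*5.1 = 0.255 m/s
vL = r*wL = 0.05*9.2 = 0.46 m/s
v = (vR+vL)/2 = 0.3575 m/s
omega = (vR-vL)/L = -0.4457 rad/s
linear velocity = 0.3575 m/s


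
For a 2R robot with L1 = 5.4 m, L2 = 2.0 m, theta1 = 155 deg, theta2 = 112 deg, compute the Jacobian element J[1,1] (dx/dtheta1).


J[1,1] = -L1*sin(t1) - L2*sin(t1+t2)
= -5.4*sin(155) - 2.0*sin(267)
= -0.2849


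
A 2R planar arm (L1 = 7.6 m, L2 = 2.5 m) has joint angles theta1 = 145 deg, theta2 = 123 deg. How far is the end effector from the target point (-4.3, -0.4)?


End effector via forward kinematics:
x = L1*cos(t1) + L2*cos(t1+t2) = -6.3128
y = L1*sin(t1) + L2*sin(t1+t2) = 1.8607
Distance to target:
d = sqrt((-4.3 - -6.3128)^2 + (-0.4 - 1.8607)^2)
= sqrt(4.0514 + 5.1108)
= 3.0269 m


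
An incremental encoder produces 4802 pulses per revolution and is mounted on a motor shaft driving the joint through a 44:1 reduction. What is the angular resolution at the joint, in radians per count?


counts per rev = 4802
effective counts at joint = 4802 * 44 = 211288
resolution = 2*pi / 211288
= 2.9738e-05 rad/count


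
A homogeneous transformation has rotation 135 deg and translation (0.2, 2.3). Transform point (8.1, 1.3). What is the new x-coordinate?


x' = cos(theta)*px - sin(theta)*py + tx
= -0.7071*8.1 - 0.7071*1.3 + 0.2
= -6.4468


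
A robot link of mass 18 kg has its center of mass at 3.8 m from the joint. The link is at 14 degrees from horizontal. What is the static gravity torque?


tau = m*g*L*cos(angle)
= 18 * 9.81 * 3.8 * cos(14 deg)
= 18 * 9.81 * 3.8 * 0.9703
= 651.0723 Nm


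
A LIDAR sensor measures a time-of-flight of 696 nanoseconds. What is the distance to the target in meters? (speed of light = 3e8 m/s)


tof = 696 ns = 6.96e-07 s
dist = c * tof / 2
= 3e8 * 6.96e-07 / 2
= 104.4 m


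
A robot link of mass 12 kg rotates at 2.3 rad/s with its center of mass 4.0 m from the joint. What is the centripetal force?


F = m * omega^2 * r
= 12 * 2.3^2 * 4.0
= 12 * 5.29 * 4.0
= 253.92 N


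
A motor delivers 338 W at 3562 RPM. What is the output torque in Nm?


omega = 3562 * 2*pi/60 = 373.0118 rad/s
tau = P / omega = 338 / 373.0118
= 0.9061 Nm


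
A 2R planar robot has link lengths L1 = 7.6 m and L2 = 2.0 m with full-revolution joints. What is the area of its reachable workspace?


r_max = L1 + L2 = 9.6 m
r_min = |L1 - L2| = 5.6 m
Area = pi*(r_max^2 - r_min^2)
= pi*(92.16 - 31.36)
= pi * 60.8
= 191.0088 m^2


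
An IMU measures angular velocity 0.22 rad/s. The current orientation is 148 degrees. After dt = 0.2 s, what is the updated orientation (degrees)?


delta_theta = w * dt = 0.22 * 0.2 = 0.044 rad
= 2.521 deg
theta_new = 148 + 2.521 = 150.521 deg


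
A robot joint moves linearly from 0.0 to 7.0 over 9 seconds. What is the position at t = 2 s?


s = t/T = 2/9 = 0.2222
p(t) = p0 + (pf-p0)*s
= 0.0 + (7.0 - 0.0) * 0.2222
= 1.5556


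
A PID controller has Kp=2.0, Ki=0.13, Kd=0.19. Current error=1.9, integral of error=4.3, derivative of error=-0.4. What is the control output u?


u = Kp*e + Ki*int(e) + Kd*de/dt
= 2.0*1.9 + 0.13*4.3 + 0.19*(-0.4)
= 3.8 + 0.559 + -0.076
= 4.283


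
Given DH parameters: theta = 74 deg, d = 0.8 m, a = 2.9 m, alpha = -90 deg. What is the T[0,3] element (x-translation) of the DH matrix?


T[0,3] = a * cos(theta)
= 2.9 * cos(74 deg)
= 2.9 * 0.2756
= 0.7993


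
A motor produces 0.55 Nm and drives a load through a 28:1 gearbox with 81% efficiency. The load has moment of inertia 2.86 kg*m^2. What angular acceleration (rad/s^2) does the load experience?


tau_out = tau_motor * N * eta
= 0.55 * 28 * 0.81 = 12.474 Nm
alpha = tau_out / I = 12.474 / 2.86
= 4.3615 rad/s^2
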